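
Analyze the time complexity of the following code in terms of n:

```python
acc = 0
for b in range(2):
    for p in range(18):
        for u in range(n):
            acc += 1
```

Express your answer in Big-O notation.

Each loop level contributes: 1 × 1 × n. Multiplying the contributions gives O(n).

Answer: O(n)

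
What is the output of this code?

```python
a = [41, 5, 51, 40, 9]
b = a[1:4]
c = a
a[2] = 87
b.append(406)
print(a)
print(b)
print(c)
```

Key concept: slice vs alias.
Step by step:
`a = [41, 5, 51, 40, 9]` → a = [41, 5, 51, 40, 9]
`b = a[1:4]` → b = [5, 51, 40]
`c = a` → c = [41, 5, 51, 40, 9] (same object as a)
`a[2] = 87` → a = [41, 5, 87, 40, 9] (same object as c); c = [41, 5, 87, 40, 9] (same object as a)
`b.append(406)` → b = [5, 51, 40, 406]
`print(a)` → prints [41, 5, 87, 40, 9]
`print(b)` → prints [5, 51, 40, 406]
`print(c)` → prints [41, 5, 87, 40, 9]

Answer:
[41, 5, 87, 40, 9]
[5, 51, 40, 406]
[41, 5, 87, 40, 9]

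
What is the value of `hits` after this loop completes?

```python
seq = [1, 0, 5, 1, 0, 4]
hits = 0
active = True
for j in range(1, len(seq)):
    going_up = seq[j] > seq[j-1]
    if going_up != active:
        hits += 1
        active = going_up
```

Count direction changes in [1, 0, 5, 1, 0, 4]
`hits` takes the values: 0 → 1 → 2 → 3 → 4

Answer: 4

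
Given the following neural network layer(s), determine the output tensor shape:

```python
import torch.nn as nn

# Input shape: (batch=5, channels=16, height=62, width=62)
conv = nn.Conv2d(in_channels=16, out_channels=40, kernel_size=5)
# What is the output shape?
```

Input: (5, 16, 62, 62) -> Output: (5, 40, 58, 58)

Answer: (5, 40, 58, 58)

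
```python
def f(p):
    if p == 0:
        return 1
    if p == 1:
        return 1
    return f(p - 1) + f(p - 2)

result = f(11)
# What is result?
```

Build up from base cases: f(0)=1, f(1)=1, f(2)=2, f(3)=3, f(4)=5, f(5)=8, f(6)=13, ..., f(11)=144

Answer: 144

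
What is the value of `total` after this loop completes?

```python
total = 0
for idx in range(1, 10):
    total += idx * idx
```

Sum of squares 1² to 9² = 285
`total` takes the values: 0 → 1 → 5 → 14 → 30 → 55 → 91 → 140 → 204 → 285

Answer: 285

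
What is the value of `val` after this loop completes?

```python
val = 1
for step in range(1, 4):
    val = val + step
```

Start at 1, add 1 through 3
`val` takes the values: 1 → 2 → 4 → 7

Answer: 7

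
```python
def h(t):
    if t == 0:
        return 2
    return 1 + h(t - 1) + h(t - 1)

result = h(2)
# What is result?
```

h(t) = 1 + 2·h(t-1), h(0)=2. Closed form: (2+1)·2^2 - 1 = 11.

Answer: 11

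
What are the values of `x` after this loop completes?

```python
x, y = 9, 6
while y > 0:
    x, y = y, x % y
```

GCD of 9 and 6
`x` takes the values: 9 → 6 → 3

Answer: 3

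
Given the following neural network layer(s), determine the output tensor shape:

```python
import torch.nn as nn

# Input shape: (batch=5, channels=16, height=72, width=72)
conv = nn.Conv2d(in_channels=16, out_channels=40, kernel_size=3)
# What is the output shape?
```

Input: (5, 16, 72, 72) -> Output: (5, 40, 70, 70)

Answer: (5, 40, 70, 70)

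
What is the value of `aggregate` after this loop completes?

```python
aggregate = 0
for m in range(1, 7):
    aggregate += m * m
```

Sum of squares 1² to 6² = 91
`aggregate` takes the values: 0 → 1 → 5 → 14 → 30 → 55 → 91

Answer: 91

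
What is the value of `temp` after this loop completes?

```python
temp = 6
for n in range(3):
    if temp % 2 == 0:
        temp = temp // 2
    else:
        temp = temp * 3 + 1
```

Collatz-style transformation from 6
`temp` takes the values: 6 → 3 → 10 → 5

Answer: 5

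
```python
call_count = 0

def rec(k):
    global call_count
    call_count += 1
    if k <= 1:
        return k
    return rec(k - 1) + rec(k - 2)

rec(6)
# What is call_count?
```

Calls(k) = 1 + Calls(k-1) + Calls(k-2); Calls(0)=Calls(1)=1. For k=6 this gives 25.

Answer: 25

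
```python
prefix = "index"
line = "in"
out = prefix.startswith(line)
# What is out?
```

Trace:
`prefix = "index"` → prefix = 'index'
`line = "in"` → line = 'in'
`out = prefix.startswith(line)` → out = True
So out = True

Answer: True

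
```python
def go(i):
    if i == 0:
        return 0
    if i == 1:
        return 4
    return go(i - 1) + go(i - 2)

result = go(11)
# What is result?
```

Build up from base cases: go(0)=0, go(1)=4, go(2)=4, go(3)=8, go(4)=12, go(5)=20, go(6)=32, ..., go(11)=356

Answer: 356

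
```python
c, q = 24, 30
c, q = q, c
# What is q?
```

Trace:
`c, q = 24, 30` → c = 24; q = 30
`c, q = q, c` → c = 30; q = 24
So q = 24

Answer: 24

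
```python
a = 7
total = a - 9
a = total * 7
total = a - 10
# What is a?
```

Trace:
`a = 7` → a = 7
`total = a - 9` → total = -2
`a = total * 7` → a = -14
`total = a - 10` → total = -24
So a = -14

Answer: -14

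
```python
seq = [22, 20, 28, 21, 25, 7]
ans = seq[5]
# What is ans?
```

Trace:
`seq = [22, 20, 28, 21, 25, 7]` → seq = [22, 20, 28, 21, 25, 7]
`ans = seq[5]` → ans = 7
So ans = 7

Answer: 7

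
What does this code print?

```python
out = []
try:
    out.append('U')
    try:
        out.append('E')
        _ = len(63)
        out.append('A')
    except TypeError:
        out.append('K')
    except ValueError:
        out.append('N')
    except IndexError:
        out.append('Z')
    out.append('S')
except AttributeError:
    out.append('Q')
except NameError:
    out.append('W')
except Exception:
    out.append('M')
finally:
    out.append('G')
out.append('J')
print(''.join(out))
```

Execution trace: 'U' (try body) → 'E' (inner try body) → 'K' (inner except TypeError) → 'S' (try body, no exception) → 'G' (finally) → 'J' (after the try/except). Output: UEKSGJ

Answer: UEKSGJ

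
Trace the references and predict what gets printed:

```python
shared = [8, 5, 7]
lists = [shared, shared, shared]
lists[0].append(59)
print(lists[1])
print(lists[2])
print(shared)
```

Key concept: list of same reference.
Step by step:
`shared = [8, 5, 7]` → shared = [8, 5, 7]
`lists = [shared, shared, shared]` → lists = [[8, 5, 7], [8, 5, 7], [8, 5, 7]]
`lists[0].append(59)` → shared = [8, 5, 7, 59]; lists = [[8, 5, 7, 59], [8, 5, 7, 59], [8, 5, 7, 59]]
`print(lists[1])` → prints [8, 5, 7, 59]
`print(lists[2])` → prints [8, 5, 7, 59]
`print(shared)` → prints [8, 5, 7, 59]

Answer:
[8, 5, 7, 59]
[8, 5, 7, 59]
[8, 5, 7, 59]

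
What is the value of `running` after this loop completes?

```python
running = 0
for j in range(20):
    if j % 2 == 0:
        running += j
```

Sum of even numbers 0 to 19
`running` takes the values: 0 → 2 → 6 → 12 → 20 → 30 → 42 → 56 → 72 → 90

Answer: 90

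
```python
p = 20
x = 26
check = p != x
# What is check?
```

Trace:
`p = 20` → p = 20
`x = 26` → x = 26
`check = p != x` → check = True
So check = True

Answer: True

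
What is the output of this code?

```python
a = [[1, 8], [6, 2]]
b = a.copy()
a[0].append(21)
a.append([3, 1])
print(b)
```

Key concept: shallow copy with nested lists.
Step by step:
`a = [[1, 8], [6, 2]]` → a = [[1, 8], [6, 2]]
`b = a.copy()` → b = [[1, 8], [6, 2]]
`a[0].append(21)` → a = [[1, 8, 21], [6, 2]]; b = [[1, 8, 21], [6, 2]]
`a.append([3, 1])` → a = [[1, 8, 21], [6, 2], [3, 1]]
`print(b)` → prints [[1, 8, 21], [6, 2]]

Answer: [[1, 8, 21], [6, 2]]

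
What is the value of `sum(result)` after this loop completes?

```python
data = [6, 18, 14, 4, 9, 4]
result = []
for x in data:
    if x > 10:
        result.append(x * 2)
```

Sum of doubled values > 10
`result` takes the values: [] → [36] → [36, 28]
So `sum(result)` = 64

Answer: 64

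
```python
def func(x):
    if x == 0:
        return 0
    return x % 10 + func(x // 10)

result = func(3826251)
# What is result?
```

Sum of digits of 3826251: 1 + 5 + 2 + 6 + 2 + 8 + 3 = 27

Answer: 27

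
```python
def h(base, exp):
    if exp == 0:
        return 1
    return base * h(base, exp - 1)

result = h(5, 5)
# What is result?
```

h(5, 5) = 5 * 5 * 5 * 5 * 5 = 3125

Answer: 3125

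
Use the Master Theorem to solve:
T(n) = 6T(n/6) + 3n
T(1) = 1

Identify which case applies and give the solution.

a=6, b=6, f(n)=3n. log_6(6) = 1. Since c=1 = 1, Case 2 applies: T(n) = Θ(n^log_b(a) · log n) = O(n log n).

Answer: O(n log n) - Case 2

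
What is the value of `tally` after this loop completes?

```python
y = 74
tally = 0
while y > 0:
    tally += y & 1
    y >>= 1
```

Count set bits in 74 (binary: 0b1001010)
`tally` takes the values: 0 → 1 → 2 → 3

Answer: 3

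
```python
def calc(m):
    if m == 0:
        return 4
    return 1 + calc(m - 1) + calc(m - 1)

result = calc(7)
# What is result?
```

calc(m) = 1 + 2·calc(m-1), calc(0)=4. Closed form: (4+1)·2^7 - 1 = 639.

Answer: 639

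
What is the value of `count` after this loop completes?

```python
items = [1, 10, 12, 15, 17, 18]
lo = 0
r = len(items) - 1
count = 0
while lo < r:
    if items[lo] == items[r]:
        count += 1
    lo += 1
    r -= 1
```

Count matching pairs from ends
`count` takes the values: 0

Answer: 0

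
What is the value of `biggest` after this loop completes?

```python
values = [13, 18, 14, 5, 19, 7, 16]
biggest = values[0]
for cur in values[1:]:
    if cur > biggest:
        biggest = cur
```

Maximum of [13, 18, 14, 5, 19, 7, 16]
`biggest` takes the values: 13 → 18 → 19

Answer: 19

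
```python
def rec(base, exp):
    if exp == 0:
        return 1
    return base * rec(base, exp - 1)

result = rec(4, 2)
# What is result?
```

rec(4, 2) = 4 * 4 = 16

Answer: 16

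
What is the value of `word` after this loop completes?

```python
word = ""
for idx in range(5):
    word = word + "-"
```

Repeat '-' 5 times
`word` takes the values: "" → "-" → "--" → "---" → "----" → "-----"

Answer: "-----"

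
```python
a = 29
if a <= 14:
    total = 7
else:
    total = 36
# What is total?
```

Trace:
`a = 29` → a = 29
`if a <= 14: ...` → a <= 14 is False, take else branch → total = 36
So total = 36

Answer: 36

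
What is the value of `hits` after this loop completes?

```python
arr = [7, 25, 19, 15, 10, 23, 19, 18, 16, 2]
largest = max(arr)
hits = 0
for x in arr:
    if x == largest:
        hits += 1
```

Count of max value 25 in [7, 25, 19, 15, 10, 23, 19, 18, 16, 2]
`hits` takes the values: 0 → 1

Answer: 1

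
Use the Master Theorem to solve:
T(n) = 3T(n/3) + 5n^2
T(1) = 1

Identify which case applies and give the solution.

a=3, b=3, f(n)=5n^2. log_3(3) = 1. Since c=2 > 1 and the regularity condition holds (3(n/3)^2 = (3/3^2)n^2 with 3/3^2 < 1), Case 3 applies: T(n) = Θ(f(n)) = O(n^2).

Answer: O(n^2) - Case 3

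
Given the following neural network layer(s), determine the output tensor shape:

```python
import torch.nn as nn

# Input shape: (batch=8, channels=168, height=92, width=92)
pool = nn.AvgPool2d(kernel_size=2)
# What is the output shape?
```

Input: (8, 168, 92, 92) -> Output: (8, 168, 46, 46)

Answer: (8, 168, 46, 46)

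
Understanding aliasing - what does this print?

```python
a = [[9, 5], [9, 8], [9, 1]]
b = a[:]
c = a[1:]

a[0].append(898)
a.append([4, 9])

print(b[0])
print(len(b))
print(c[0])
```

Key concept: slice with nested mutation.
Step by step:
`a = [[9, 5], [9, 8], [9, 1]]` → a = [[9, 5], [9, 8], [9, 1]]
`b = a[:]` → b = [[9, 5], [9, 8], [9, 1]]
`c = a[1:]` → c = [[9, 8], [9, 1]]
`a[0].append(898)` → a = [[9, 5, 898], [9, 8], [9, 1]]; b = [[9, 5, 898], [9, 8], [9, 1]]
`a.append([4, 9])` → a = [[9, 5, 898], [9, 8], [9, 1], [4, 9]]
`print(b[0])` → prints [9, 5, 898]
`print(len(b))` → prints 3
`print(c[0])` → prints [9, 8]

Answer:
[9, 5, 898]
3
[9, 8]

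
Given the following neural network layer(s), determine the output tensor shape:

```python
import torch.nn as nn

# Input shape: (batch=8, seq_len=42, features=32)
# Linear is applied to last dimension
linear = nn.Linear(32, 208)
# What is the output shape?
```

Input: (8, 42, 32) -> Output: (8, 42, 208)

Answer: (8, 42, 208)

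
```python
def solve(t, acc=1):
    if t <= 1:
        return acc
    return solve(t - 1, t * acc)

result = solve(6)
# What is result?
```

Accumulator trace (n, acc): (6, 1) -> (5, 6) -> (4, 30) -> (3, 120) -> (2, 360) -> (1, 720) -> return 720

Answer: 720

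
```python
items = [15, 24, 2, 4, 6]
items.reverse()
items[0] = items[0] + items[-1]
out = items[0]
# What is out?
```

Trace:
`items = [15, 24, 2, 4, 6]` → items = [15, 24, 2, 4, 6]
`items.reverse()` → items = [6, 4, 2, 24, 15]
`items[0] = items[0] + items[-1]` → items = [21, 4, 2, 24, 15]
`out = items[0]` → out = 21
So out = 21

Answer: 21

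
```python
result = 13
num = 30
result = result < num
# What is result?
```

Trace:
`result = 13` → result = 13
`num = 30` → num = 30
`result = result < num` → result = True
So result = True

Answer: True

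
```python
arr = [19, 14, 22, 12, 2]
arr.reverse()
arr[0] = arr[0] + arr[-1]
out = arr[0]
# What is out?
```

Trace:
`arr = [19, 14, 22, 12, 2]` → arr = [19, 14, 22, 12, 2]
`arr.reverse()` → arr = [2, 12, 22, 14, 19]
`arr[0] = arr[0] + arr[-1]` → arr = [21, 12, 22, 14, 19]
`out = arr[0]` → out = 21
So out = 21

Answer: 21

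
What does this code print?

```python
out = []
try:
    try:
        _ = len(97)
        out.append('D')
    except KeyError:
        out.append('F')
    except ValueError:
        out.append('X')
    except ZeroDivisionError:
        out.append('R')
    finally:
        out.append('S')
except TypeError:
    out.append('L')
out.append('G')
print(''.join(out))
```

Execution trace: 'S' (finally) → 'L' (outer except TypeError) → 'G' (after the try/except). Output: SLG

Answer: SLG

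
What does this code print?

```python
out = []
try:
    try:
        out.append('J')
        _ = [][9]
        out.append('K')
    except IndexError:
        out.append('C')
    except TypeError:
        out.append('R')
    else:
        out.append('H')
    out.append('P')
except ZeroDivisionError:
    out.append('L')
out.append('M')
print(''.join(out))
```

Execution trace: 'J' (inner try body) → 'C' (inner except IndexError) → 'P' (try body, no exception) → 'M' (after the try/except). Output: JCPM

Answer: JCPM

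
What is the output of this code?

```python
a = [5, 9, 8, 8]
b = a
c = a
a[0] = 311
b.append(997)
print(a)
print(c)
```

Key concept: multiple aliases.
Step by step:
`a = [5, 9, 8, 8]` → a = [5, 9, 8, 8]
`b = a` → b = [5, 9, 8, 8] (same object as a)
`c = a` → c = [5, 9, 8, 8] (same object as a, b)
`a[0] = 311` → a = [311, 9, 8, 8] (same object as b, c); b = [311, 9, 8, 8] (same object as a, c); c = [311, 9, 8, 8] (same object as a, b)
`b.append(997)` → a = [311, 9, 8, 8, 997] (same object as b, c); b = [311, 9, 8, 8, 997] (same object as a, c); c = [311, 9, 8, 8, 997] (same object as a, b)
`print(a)` → prints [311, 9, 8, 8, 997]
`print(c)` → prints [311, 9, 8, 8, 997]

Answer:
[311, 9, 8, 8, 997]
[311, 9, 8, 8, 997]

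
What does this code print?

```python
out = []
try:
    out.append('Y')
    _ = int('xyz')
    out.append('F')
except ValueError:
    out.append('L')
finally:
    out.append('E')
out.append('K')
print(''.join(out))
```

Execution trace: 'Y' (try body) → 'L' (except ValueError) → 'E' (finally) → 'K' (after the try/except). Output: YLEK

Answer: YLEK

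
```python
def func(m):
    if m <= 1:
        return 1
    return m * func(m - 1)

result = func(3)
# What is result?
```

func(3) = 3 * 2 * 1 = 6

Answer: 6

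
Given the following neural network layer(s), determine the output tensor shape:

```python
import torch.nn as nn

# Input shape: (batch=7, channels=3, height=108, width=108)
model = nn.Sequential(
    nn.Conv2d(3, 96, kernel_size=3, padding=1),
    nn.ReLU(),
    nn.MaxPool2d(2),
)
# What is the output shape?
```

Input: (7, 3, 108, 108) -> after Conv2d: (7, 96, 108, 108) -> after ReLU: (7, 96, 108, 108) -> Output: (7, 96, 54, 54)

Answer: (7, 96, 54, 54)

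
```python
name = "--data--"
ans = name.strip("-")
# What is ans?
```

Trace:
`name = "--data--"` → name = '--data--'
`ans = name.strip("-")` → ans = 'data'
So ans = 'data'

Answer: 'data'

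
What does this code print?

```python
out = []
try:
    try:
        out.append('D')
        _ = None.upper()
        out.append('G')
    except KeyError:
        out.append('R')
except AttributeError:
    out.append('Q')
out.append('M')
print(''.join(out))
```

Execution trace: 'D' (try body) → 'Q' (outer except AttributeError) → 'M' (after the try/except). Output: DQM

Answer: DQM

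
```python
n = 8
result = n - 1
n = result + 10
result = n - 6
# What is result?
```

Trace:
`n = 8` → n = 8
`result = n - 1` → result = 7
`n = result + 10` → n = 17
`result = n - 6` → result = 11
So result = 11

Answer: 11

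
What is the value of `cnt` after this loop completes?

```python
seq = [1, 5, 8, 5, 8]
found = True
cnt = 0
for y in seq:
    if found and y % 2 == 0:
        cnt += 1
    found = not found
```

Count even values at even positions
`cnt` takes the values: 0 → 1 → 2

Answer: 2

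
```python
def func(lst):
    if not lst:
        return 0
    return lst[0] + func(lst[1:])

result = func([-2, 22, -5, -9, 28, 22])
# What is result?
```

(-2) + 22 + (-5) + (-9) + 28 + 22 + 0 = 56

Answer: 56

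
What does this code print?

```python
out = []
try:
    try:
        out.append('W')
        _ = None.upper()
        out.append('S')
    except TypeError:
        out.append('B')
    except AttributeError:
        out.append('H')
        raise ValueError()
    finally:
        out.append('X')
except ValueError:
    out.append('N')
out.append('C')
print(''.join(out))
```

Execution trace: 'W' (inner try body) → 'H' (inner except AttributeError) → 'X' (inner finally) → 'N' (outer except ValueError) → 'C' (after the try/except). Output: WHXNC

Answer: WHXNC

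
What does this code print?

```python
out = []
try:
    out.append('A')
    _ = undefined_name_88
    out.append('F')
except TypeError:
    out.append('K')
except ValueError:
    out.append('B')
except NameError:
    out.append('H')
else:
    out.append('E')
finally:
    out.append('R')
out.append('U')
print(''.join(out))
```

Execution trace: 'A' (try body) → 'H' (except NameError) → 'R' (finally) → 'U' (after the try/except). Output: AHRU

Answer: AHRU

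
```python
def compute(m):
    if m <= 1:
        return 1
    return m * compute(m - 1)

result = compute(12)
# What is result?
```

compute(12) = 12 * 11 * 10 * 9 * 8 * 7 * 6 * 5 * 4 * 3 * 2 * 1 = 479001600

Answer: 479001600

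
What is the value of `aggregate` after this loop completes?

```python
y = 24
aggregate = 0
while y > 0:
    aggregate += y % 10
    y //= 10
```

Sum digits of 24
`aggregate` takes the values: 0 → 4 → 6

Answer: 6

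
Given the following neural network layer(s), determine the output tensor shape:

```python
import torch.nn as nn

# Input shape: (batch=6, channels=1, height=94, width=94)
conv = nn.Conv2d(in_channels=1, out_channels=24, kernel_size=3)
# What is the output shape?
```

Input: (6, 1, 94, 94) -> Output: (6, 24, 92, 92)

Answer: (6, 24, 92, 92)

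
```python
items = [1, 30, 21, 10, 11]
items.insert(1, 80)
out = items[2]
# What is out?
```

Trace:
`items = [1, 30, 21, 10, 11]` → items = [1, 30, 21, 10, 11]
`items.insert(1, 80)` → items = [1, 80, 30, 21, 10, 11]
`out = items[2]` → out = 30
So out = 30

Answer: 30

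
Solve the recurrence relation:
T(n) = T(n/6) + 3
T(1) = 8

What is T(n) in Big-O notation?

Each step divides n by 6 and adds 3. After log_6(n) steps we reach T(1)=8. So T(n) = 3·log_6(n) + 8 = O(log n).

Answer: O(log n)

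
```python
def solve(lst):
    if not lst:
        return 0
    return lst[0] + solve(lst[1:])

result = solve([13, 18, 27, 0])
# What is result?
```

13 + 18 + 27 + 0 + 0 = 58

Answer: 58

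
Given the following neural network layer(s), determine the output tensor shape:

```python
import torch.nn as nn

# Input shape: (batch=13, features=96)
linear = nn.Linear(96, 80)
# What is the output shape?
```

Input: (13, 96) -> Output: (13, 80)

Answer: (13, 80)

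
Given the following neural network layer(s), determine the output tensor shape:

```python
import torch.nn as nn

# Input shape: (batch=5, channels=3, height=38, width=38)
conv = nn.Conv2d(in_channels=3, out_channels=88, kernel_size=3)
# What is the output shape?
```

Input: (5, 3, 38, 38) -> Output: (5, 88, 36, 36)

Answer: (5, 88, 36, 36)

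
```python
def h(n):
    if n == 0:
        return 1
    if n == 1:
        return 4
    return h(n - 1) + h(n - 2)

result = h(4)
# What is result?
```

Build up from base cases: h(0)=1, h(1)=4, h(2)=5, h(3)=9, h(4)=14

Answer: 14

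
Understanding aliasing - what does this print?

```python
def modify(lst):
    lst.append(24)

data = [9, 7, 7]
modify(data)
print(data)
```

Key concept: function modifies passed list.
Step by step:
`data = [9, 7, 7]` → data = [9, 7, 7]
`modify(data)` → data = [9, 7, 7, 24]
`print(data)` → prints [9, 7, 7, 24]

Answer: [9, 7, 7, 24]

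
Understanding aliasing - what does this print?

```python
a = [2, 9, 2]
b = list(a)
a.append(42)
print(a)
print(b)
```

Key concept: list() constructor creates copy.
Step by step:
`a = [2, 9, 2]` → a = [2, 9, 2]
`b = list(a)` → b = [2, 9, 2]
`a.append(42)` → a = [2, 9, 2, 42]
`print(a)` → prints [2, 9, 2, 42]
`print(b)` → prints [2, 9, 2]

Answer:
[2, 9, 2, 42]
[2, 9, 2]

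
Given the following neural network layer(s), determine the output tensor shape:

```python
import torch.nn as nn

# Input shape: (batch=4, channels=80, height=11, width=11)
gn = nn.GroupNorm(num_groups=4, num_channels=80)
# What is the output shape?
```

Input: (4, 80, 11, 11) -> Output: (4, 80, 11, 11)

Answer: (4, 80, 11, 11)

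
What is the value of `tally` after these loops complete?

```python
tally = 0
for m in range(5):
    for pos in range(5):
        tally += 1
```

5 * 5 = 25
`tally` takes the values: 0 → 1 → 2 → 3 → 4 → 5 → 6 → 7 → 8 → 9 → 10 → 11 → 12 → 13 → 14 → 15 → 16 → 17 → 18 → 19 → 20 → 21 → 22 → 23 → 24 → 25

Answer: 25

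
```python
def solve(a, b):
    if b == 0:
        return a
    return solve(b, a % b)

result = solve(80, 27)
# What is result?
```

solve(80, 27) -> solve(27, 26) -> solve(26, 1) -> solve(1, 0) -> 1

Answer: 1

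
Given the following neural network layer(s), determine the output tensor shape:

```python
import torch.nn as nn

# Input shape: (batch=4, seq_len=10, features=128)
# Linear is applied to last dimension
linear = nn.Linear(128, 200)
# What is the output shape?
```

Input: (4, 10, 128) -> Output: (4, 10, 200)

Answer: (4, 10, 200)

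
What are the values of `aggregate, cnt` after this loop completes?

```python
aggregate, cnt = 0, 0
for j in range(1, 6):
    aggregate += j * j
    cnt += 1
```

Sum of squares and count
`aggregate, cnt` takes the values: (0, 0) → (1, 0) → (1, 1) → (5, 1) → (5, 2) → (14, 2) → (14, 3) → (30, 3) → (30, 4) → (55, 4) → (55, 5)

Answer: 55, 5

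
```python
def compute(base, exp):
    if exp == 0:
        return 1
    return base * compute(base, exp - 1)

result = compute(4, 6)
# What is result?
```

compute(4, 6) = 4 * 4 * 4 * 4 * 4 * 4 = 4096

Answer: 4096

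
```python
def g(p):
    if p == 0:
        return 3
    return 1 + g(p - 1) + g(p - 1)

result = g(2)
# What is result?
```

g(p) = 1 + 2·g(p-1), g(0)=3. Closed form: (3+1)·2^2 - 1 = 15.

Answer: 15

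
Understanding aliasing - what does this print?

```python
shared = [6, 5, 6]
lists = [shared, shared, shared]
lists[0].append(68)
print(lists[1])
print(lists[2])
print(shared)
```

Key concept: list of same reference.
Step by step:
`shared = [6, 5, 6]` → shared = [6, 5, 6]
`lists = [shared, shared, shared]` → lists = [[6, 5, 6], [6, 5, 6], [6, 5, 6]]
`lists[0].append(68)` → shared = [6, 5, 6, 68]; lists = [[6, 5, 6, 68], [6, 5, 6, 68], [6, 5, 6, 68]]
`print(lists[1])` → prints [6, 5, 6, 68]
`print(lists[2])` → prints [6, 5, 6, 68]
`print(shared)` → prints [6, 5, 6, 68]

Answer:
[6, 5, 6, 68]
[6, 5, 6, 68]
[6, 5, 6, 68]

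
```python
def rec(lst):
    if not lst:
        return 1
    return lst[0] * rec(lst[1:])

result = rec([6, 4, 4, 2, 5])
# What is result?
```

Product over [6, 4, 4, 2, 5] = 6 * 4 * 4 * 2 * 5 = 960

Answer: 960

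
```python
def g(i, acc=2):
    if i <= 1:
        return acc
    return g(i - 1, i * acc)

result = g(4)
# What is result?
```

Accumulator trace (n, acc): (4, 2) -> (3, 8) -> (2, 24) -> (1, 48) -> return 48

Answer: 48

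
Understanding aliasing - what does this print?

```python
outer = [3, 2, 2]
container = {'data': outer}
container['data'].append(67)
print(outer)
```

Key concept: dict holds reference to list.
Step by step:
`outer = [3, 2, 2]` → outer = [3, 2, 2]
`container = {'data': outer}` → container = {'data': [3, 2, 2]}
`container['data'].append(67)` → outer = [3, 2, 2, 67]; container = {'data': [3, 2, 2, 67]}
`print(outer)` → prints [3, 2, 2, 67]

Answer: [3, 2, 2, 67]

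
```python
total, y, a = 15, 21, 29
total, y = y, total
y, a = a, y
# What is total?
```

Trace:
`total, y, a = 15, 21, 29` → total = 15; y = 21; a = 29
`total, y = y, total` → total = 21; y = 15
`y, a = a, y` → y = 29; a = 15
So total = 21

Answer: 21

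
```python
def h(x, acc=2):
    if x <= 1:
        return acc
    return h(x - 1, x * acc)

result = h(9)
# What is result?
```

Accumulator trace (n, acc): (9, 2) -> (8, 18) -> (7, 144) -> (6, 1008) -> (5, 6048) -> (4, 30240) -> (3, 120960) -> (2, 362880) -> (1, 725760) -> return 725760

Answer: 725760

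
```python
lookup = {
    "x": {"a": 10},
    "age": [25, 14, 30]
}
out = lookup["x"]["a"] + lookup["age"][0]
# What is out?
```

Trace:
`lookup = { ...` → lookup = {'x': {'a': 10}, 'age': [25, 14, 30]}
`out = lookup["x"]["a"] + lookup["age"][0]` → out = 35
So out = 35

Answer: 35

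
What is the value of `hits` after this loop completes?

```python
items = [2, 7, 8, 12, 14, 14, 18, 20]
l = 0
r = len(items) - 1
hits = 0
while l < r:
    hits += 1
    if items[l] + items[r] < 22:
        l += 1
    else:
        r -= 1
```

Steps to find pair summing to 22
`hits` takes the values: 0 → 1 → 2 → 3 → 4 → 5 → 6 → 7

Answer: 7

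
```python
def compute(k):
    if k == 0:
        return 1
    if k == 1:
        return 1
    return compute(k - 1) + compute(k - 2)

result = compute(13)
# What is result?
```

Build up from base cases: compute(0)=1, compute(1)=1, compute(2)=2, compute(3)=3, compute(4)=5, compute(5)=8, compute(6)=13, ..., compute(13)=377

Answer: 377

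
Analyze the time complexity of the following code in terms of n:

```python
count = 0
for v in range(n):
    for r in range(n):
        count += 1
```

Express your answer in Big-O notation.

Each loop level contributes: n × n. Multiplying the contributions gives O(n^2).

Answer: O(n^2)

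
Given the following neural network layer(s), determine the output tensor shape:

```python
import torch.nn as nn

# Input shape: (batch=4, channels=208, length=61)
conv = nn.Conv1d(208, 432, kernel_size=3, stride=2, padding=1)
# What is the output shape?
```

Input: (4, 208, 61) -> Output: (4, 432, 31)

Answer: (4, 432, 31)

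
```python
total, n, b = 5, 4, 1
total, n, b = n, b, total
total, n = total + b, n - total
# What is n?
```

Trace:
`total, n, b = 5, 4, 1` → total = 5; n = 4; b = 1
`total, n, b = n, b, total` → total = 4; n = 1; b = 5
`total, n = total + b, n - total` → total = 9; n = -3
So n = -3

Answer: -3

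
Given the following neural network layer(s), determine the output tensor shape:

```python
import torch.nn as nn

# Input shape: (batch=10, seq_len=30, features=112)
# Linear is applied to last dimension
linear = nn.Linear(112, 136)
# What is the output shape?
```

Input: (10, 30, 112) -> Output: (10, 30, 136)

Answer: (10, 30, 136)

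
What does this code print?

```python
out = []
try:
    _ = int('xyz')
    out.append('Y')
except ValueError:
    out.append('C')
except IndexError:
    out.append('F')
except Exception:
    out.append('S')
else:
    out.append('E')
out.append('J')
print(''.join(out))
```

Execution trace: 'C' (except ValueError) → 'J' (after the try/except). Output: CJ

Answer: CJ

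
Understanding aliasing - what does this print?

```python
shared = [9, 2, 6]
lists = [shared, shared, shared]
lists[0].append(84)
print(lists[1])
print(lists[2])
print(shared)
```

Key concept: list of same reference.
Step by step:
`shared = [9, 2, 6]` → shared = [9, 2, 6]
`lists = [shared, shared, shared]` → lists = [[9, 2, 6], [9, 2, 6], [9, 2, 6]]
`lists[0].append(84)` → shared = [9, 2, 6, 84]; lists = [[9, 2, 6, 84], [9, 2, 6, 84], [9, 2, 6, 84]]
`print(lists[1])` → prints [9, 2, 6, 84]
`print(lists[2])` → prints [9, 2, 6, 84]
`print(shared)` → prints [9, 2, 6, 84]

Answer:
[9, 2, 6, 84]
[9, 2, 6, 84]
[9, 2, 6, 84]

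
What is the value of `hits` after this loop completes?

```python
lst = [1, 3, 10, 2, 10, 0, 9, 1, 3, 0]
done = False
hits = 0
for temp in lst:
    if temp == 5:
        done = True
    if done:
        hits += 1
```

Count elements after first 5 in [1, 3, 10, 2, 10, 0, 9, 1, 3, 0]
`hits` takes the values: 0

Answer: 0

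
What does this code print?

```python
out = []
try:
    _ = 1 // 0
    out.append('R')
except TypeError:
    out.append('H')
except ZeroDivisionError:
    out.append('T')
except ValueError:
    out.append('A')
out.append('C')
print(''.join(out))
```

Execution trace: 'T' (except ZeroDivisionError) → 'C' (after the try/except). Output: TC

Answer: TC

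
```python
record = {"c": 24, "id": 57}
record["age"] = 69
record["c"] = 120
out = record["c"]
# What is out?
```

Trace:
`record = {"c": 24, "id": 57}` → record = {'c': 24, 'id': 57}
`record["age"] = 69` → record = {'c': 24, 'id': 57, 'age': 69}
`record["c"] = 120` → record = {'c': 120, 'id': 57, 'age': 69}
`out = record["c"]` → out = 120
So out = 120

Answer: 120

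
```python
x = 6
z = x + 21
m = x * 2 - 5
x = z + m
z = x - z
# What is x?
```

Trace:
`x = 6` → x = 6
`z = x + 21` → z = 27
`m = x * 2 - 5` → m = 7
`x = z + m` → x = 34
`z = x - z` → z = 7
So x = 34

Answer: 34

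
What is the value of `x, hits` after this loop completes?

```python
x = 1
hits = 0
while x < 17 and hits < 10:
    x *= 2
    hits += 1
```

Double until >= 17 or 10 iterations
`x, hits` takes the values: (1, 0) → (2, 0) → (2, 1) → (4, 1) → (4, 2) → (8, 2) → (8, 3) → (16, 3) → (16, 4) → (32, 4) → (32, 5)

Answer: 32, 5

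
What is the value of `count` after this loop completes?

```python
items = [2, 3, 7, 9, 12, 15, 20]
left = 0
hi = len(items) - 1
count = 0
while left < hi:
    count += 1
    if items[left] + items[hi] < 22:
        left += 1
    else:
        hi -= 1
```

Steps to find pair summing to 22
`count` takes the values: 0 → 1 → 2 → 3 → 4 → 5 → 6

Answer: 6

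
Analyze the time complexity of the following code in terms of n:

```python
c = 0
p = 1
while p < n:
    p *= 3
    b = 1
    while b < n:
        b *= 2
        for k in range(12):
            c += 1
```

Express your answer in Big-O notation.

Each loop level contributes: log n × log n × 1. Multiplying the contributions gives O(log² n).

Answer: O(log² n)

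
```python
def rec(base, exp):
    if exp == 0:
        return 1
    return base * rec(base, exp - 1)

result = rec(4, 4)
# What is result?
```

rec(4, 4) = 4 * 4 * 4 * 4 = 256

Answer: 256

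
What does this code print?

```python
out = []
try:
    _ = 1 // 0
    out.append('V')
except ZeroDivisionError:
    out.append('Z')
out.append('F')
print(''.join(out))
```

Execution trace: 'Z' (except ZeroDivisionError) → 'F' (after the try/except). Output: ZF

Answer: ZF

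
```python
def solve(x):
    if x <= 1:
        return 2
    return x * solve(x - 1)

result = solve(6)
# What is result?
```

solve(6) = 6 * 5 * 4 * 3 * 2 * 2 = 1440

Answer: 1440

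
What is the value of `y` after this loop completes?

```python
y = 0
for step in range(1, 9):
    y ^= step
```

XOR of 1 to 8
`y` takes the values: 0 → 1 → 3 → 0 → 4 → 1 → 7 → 0 → 8

Answer: 8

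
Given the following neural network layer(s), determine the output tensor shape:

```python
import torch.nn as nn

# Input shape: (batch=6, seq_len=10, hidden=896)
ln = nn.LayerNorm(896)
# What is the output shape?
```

Input: (6, 10, 896) -> Output: (6, 10, 896)

Answer: (6, 10, 896)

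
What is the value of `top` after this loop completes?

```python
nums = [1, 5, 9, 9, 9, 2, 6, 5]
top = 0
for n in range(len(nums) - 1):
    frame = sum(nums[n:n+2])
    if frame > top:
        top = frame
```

Max sum of 2-element window in [1, 5, 9, 9, 9, 2, 6, 5]
`top` takes the values: 0 → 6 → 14 → 18

Answer: 18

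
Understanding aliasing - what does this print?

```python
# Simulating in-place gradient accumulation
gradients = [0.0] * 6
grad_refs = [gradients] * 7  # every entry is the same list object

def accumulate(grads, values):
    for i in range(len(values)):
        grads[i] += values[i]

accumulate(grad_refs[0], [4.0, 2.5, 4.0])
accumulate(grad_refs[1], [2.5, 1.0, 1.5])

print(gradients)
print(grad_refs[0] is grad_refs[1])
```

Key concept: gradient accumulation aliasing.
Step by step:
`gradients = [0.0] * 6` → gradients = [0.0, 0.0, 0.0, 0.0, 0.0, 0.0]
`grad_refs = [gradients] * 7` → grad_refs = [[0.0, 0.0, 0.0, 0.0, 0.0, 0.0], [0.0, 0.0, 0.0, 0.0, 0.0, 0.0], [0.0, 0.0, 0.0, 0.0, 0.0, 0.0], [0.0, 0.0, 0.0, 0.0, 0.0, 0.0], [0.0, 0.0, 0.0, 0.0, 0.0, 0.0], [0.0, 0.0, 0.0, 0.0, 0.0, 0.0], [0.0, 0.0, 0.0, 0.0, 0.0, 0.0]]
`accumulate(grad_refs[0], [4.0, 2.5, 4.0])` → gradients = [4.0, 2.5, 4.0, 0.0, 0.0, 0.0]; grad_refs = [[4.0, 2.5, 4.0, 0.0, 0.0, 0.0], [4.0, 2.5, 4.0, 0.0, 0.0, 0.0], [4.0, 2.5, 4.0, 0.0, 0.0, 0.0], [4.0, 2.5, 4.0, 0.0, 0.0, 0.0], [4.0, 2.5, 4.0, 0.0, 0.0, 0.0], [4.0, 2.5, 4.0, 0.0, 0.0, 0.0], [4.0, 2.5, 4.0, 0.0, 0.0, 0.0]]
`accumulate(grad_refs[1], [2.5, 1.0, 1.5])` → gradients = [6.5, 3.5, 5.5, 0.0, 0.0, 0.0]; grad_refs = [[6.5, 3.5, 5.5, 0.0, 0.0, 0.0], [6.5, 3.5, 5.5, 0.0, 0.0, 0.0], [6.5, 3.5, 5.5, 0.0, 0.0, 0.0], [6.5, 3.5, 5.5, 0.0, 0.0, 0.0], [6.5, 3.5, 5.5, 0.0, 0.0, 0.0], [6.5, 3.5, 5.5, 0.0, 0.0, 0.0], [6.5, 3.5, 5.5, 0.0, 0.0, 0.0]]
`print(gradients)` → prints [6.5, 3.5, 5.5, 0.0, 0.0, 0.0]
`print(grad_refs[0] is grad_refs[1])` → prints True

Answer:
[6.5, 3.5, 5.5, 0.0, 0.0, 0.0]
True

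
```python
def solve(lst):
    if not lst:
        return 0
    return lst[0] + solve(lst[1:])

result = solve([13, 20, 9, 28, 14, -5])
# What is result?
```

13 + 20 + 9 + 28 + 14 + (-5) + 0 = 79

Answer: 79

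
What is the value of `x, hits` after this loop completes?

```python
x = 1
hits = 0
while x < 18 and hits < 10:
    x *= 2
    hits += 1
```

Double until >= 18 or 10 iterations
`x, hits` takes the values: (1, 0) → (2, 0) → (2, 1) → (4, 1) → (4, 2) → (8, 2) → (8, 3) → (16, 3) → (16, 4) → (32, 4) → (32, 5)

Answer: 32, 5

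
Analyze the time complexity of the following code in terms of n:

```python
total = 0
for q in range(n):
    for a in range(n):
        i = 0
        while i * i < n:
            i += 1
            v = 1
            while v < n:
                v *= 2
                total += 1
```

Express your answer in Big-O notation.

Each loop level contributes: n × n × √n × log n. Multiplying the contributions gives O(n^2√n log n).

Answer: O(n^2√n log n)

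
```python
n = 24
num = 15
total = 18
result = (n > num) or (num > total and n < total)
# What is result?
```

Trace:
`n = 24` → n = 24
`num = 15` → num = 15
`total = 18` → total = 18
`result = (n > num) or (num > total and n < total)` → result = True
So result = True

Answer: True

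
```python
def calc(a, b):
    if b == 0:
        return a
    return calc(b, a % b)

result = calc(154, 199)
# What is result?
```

calc(154, 199) -> calc(199, 154) -> calc(154, 45) -> calc(45, 19) -> calc(19, 7) -> calc(7, 5) -> calc(5, 2) -> calc(2, 1) -> calc(1, 0) -> 1

Answer: 1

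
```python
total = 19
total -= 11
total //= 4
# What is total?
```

Trace:
`total = 19` → total = 19
`total -= 11` → total = 8
`total //= 4` → total = 2
So total = 2

Answer: 2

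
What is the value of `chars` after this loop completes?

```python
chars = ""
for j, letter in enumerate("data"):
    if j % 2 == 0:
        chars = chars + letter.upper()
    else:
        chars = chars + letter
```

Uppercase even positions in 'data'
`chars` takes the values: "" → "D" → "Da" → "DaT" → "DaTa"

Answer: "DaTa"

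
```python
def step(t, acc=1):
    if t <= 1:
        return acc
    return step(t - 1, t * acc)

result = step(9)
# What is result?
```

Accumulator trace (n, acc): (9, 1) -> (8, 9) -> (7, 72) -> (6, 504) -> (5, 3024) -> (4, 15120) -> (3, 60480) -> (2, 181440) -> (1, 362880) -> return 362880

Answer: 362880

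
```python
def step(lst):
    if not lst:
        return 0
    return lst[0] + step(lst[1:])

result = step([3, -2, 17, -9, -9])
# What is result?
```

3 + (-2) + 17 + (-9) + (-9) + 0 = 0

Answer: 0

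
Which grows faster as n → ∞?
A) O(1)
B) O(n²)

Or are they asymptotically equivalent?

O(1) vs O(n²): Higher order terms dominate.

Answer: B) O(n²) grows faster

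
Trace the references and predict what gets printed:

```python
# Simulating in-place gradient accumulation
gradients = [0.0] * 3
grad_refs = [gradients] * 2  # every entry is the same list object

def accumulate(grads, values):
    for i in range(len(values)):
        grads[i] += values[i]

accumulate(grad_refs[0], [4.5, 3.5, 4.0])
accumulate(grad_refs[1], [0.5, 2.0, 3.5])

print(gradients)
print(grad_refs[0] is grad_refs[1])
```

Key concept: gradient accumulation aliasing.
Step by step:
`gradients = [0.0] * 3` → gradients = [0.0, 0.0, 0.0]
`grad_refs = [gradients] * 2` → grad_refs = [[0.0, 0.0, 0.0], [0.0, 0.0, 0.0]]
`accumulate(grad_refs[0], [4.5, 3.5, 4.0])` → gradients = [4.5, 3.5, 4.0]; grad_refs = [[4.5, 3.5, 4.0], [4.5, 3.5, 4.0]]
`accumulate(grad_refs[1], [0.5, 2.0, 3.5])` → gradients = [5.0, 5.5, 7.5]; grad_refs = [[5.0, 5.5, 7.5], [5.0, 5.5, 7.5]]
`print(gradients)` → prints [5.0, 5.5, 7.5]
`print(grad_refs[0] is grad_refs[1])` → prints True

Answer:
[5.0, 5.5, 7.5]
True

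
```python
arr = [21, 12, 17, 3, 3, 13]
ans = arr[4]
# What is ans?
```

Trace:
`arr = [21, 12, 17, 3, 3, 13]` → arr = [21, 12, 17, 3, 3, 13]
`ans = arr[4]` → ans = 3
So ans = 3

Answer: 3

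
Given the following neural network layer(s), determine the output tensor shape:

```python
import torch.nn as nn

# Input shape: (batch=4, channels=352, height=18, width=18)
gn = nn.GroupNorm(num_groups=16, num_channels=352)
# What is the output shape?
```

Input: (4, 352, 18, 18) -> Output: (4, 352, 18, 18)

Answer: (4, 352, 18, 18)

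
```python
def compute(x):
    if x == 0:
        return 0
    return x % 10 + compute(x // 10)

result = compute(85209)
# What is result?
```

Sum of digits of 85209: 9 + 0 + 2 + 5 + 8 = 24

Answer: 24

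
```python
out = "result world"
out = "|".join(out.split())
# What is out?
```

Trace:
`out = "result world"` → out = 'result world'
`out = "|".join(out.split())` → out = 'result|world'
So out = 'result|world'

Answer: 'result|world'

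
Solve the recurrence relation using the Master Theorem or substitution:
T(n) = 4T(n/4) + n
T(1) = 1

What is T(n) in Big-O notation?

By Master Theorem: a=4, b=4, f(n)=n. Since log_4(4) = 1 and f(n) = Θ(n^1), Case 2 applies. T(n) = O(n log n).

Answer: O(n log n)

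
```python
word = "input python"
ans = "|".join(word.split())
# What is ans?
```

Trace:
`word = "input python"` → word = 'input python'
`ans = "|".join(word.split())` → ans = 'input|python'
So ans = 'input|python'

Answer: 'input|python'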